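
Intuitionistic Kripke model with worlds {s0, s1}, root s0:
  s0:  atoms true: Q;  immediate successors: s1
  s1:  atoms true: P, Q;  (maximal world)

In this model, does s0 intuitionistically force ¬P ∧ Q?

No

s0 ⊮ ¬P ∧ Q since s0 fails ¬P.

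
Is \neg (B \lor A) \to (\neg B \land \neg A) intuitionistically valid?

This is a constructively valid De Morgan direction (negated disjunction to conjunction of negations), which is intuitionistically derivable.
From \neg (B \lor A): if B held then B \lor A would, contradiction — so \neg B; similarly \neg A.

Yes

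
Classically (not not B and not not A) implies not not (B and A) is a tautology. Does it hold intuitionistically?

This is the distribution of double negation over conjunction, which is intuitionistically derivable.
Assume not not B, not not A, and not (B and A). From B we'd get not A (since B and A is refuted), contradicting not not A; so not B, contradicting not not B.

Yes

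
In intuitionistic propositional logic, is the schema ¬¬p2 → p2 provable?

No

This is double-negation elimination, which is not intuitionistically valid.
A Kripke countermodel: worlds a, b; order generated by a ≤ b; atoms true at each world — a:{}; b:{p2}.
a ⊮ ¬¬p2 → p2: already at a itself, a ⊩ ¬¬p2 but a ⊮ p2.
a lacks atom p2, so a ⊮ p2.
So the root a does not force the formula.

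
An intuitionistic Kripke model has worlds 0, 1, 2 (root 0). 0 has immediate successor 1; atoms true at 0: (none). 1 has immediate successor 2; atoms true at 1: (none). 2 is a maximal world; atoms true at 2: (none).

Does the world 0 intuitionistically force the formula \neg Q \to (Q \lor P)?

No

0 \nVdash \neg Q \to (Q \lor P): already at 0 itself, 0 \Vdash \neg Q but 0 \nVdash Q \lor P.
0 \nVdash Q \lor P: neither disjunct is forced at 0.
0 lacks atom Q, so 0 \nVdash Q.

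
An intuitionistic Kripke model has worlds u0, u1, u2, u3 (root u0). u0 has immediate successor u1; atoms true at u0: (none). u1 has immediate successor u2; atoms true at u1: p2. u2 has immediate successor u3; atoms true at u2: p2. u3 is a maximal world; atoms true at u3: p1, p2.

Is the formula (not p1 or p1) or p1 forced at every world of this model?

Not every world: u0 does not force (not p1 or p1) or p1.
u0 does not force (not p1 or p1) or p1: neither disjunct is forced at u0.
u0 does not force not p1 or p1: neither disjunct is forced at u0.
u0 does not force not p1 since u3 is accessible from u0 and u3 forces p1.

No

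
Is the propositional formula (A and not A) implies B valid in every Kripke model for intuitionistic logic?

This is an instance of ex falso quodlibet, which is intuitionistically derivable.
No world can force both A and not A, so the antecedent A and not A is never forced and the implication holds vacuously at every world.

Yes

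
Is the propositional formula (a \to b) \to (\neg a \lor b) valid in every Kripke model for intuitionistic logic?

No

This is the material-implication-as-disjunction principle, which is not intuitionistically valid.
A Kripke countermodel: worlds u, v; order generated by u \le v; atoms true at each world — u:{}; v:{a,b}.
u \nVdash (a \to b) \to (\neg a \lor b): already at u itself, u \Vdash a \to b but u \nVdash \neg a \lor b.
u \nVdash \neg a \lor b: neither disjunct is forced at u.
u \nVdash \neg a since v is accessible from u and v \Vdash a.
So the root u does not force the formula.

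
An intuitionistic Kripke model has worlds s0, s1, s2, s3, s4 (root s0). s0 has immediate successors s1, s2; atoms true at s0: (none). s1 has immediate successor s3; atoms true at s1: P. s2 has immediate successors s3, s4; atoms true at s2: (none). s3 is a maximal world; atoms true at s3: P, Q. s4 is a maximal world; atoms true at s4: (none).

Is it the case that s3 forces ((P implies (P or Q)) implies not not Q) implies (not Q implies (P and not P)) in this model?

s3 forces ((P implies (P or Q)) implies not not Q) implies (not Q implies (P and not P)): every world accessible from s3 that forces (P implies (P or Q)) implies not not Q (namely s3) also forces not Q implies (P and not P).

Yes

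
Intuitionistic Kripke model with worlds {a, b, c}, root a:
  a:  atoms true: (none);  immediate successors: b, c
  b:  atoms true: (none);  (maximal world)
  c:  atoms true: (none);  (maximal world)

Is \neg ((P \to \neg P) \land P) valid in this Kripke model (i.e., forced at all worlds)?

a \Vdash \neg ((P \to \neg P) \land P): no world accessible from a forces (P \to \neg P) \land P.
Since the root a forces \neg ((P \to \neg P) \land P) and forcing is persistent (monotone upward), every world forces it.

Yes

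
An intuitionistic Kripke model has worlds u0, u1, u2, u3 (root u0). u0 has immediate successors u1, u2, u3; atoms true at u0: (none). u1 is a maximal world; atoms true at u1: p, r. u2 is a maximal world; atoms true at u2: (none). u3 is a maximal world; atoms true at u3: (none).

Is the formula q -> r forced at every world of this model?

u0 ||- q -> r vacuously: no world accessible from u0 forces the antecedent q.
Since the root u0 forces q -> r and forcing is persistent (monotone upward), every world forces it.

Yes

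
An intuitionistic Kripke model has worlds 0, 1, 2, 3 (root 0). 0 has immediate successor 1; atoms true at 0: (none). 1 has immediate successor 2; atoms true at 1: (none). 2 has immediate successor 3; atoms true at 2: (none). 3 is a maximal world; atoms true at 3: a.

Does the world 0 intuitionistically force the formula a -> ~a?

0 ||-/- a -> ~a: at the accessible world 3, 3 ||- a but 3 ||-/- ~a.
3 ||-/- ~a since 3 is accessible from 3 and 3 ||- a.

No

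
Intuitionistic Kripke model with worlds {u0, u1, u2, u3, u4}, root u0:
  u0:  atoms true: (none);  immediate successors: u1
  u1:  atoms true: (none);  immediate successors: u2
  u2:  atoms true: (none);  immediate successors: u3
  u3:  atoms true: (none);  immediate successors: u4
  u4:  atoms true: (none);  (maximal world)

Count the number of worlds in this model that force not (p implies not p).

u0: does not force it — u0 does not force not (p implies not p) since u0 is accessible from u0 and u0 forces p implies not p.
u1: does not force it — u1 does not force not (p implies not p) since u1 is accessible from u1 and u1 forces p implies not p.
u2: does not force it — u2 does not force not (p implies not p) since u2 is accessible from u2 and u2 forces p implies not p.
u3: does not force it.
u4: does not force it.
Worlds forcing the formula: { }.

0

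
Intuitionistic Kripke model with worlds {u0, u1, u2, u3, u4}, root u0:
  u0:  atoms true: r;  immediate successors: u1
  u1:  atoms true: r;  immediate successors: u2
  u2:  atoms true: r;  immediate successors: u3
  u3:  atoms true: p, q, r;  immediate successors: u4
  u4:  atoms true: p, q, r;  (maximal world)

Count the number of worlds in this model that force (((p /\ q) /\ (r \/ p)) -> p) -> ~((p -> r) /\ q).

u0: does not force it — u0 ||-/- (((p /\ q) /\ (r \/ p)) -> p) -> ~((p -> r) /\ q): already at u0 itself, u0 ||- ((p /\ q) /\ (r \/ p)) -> p but u0 ||-/- ~((p -> r) /\ q).
u1: does not force it — u1 ||-/- (((p /\ q) /\ (r \/ p)) -> p) -> ~((p -> r) /\ q): already at u1 itself, u1 ||- ((p /\ q) /\ (r \/ p)) -> p but u1 ||-/- ~((p -> r) /\ q).
u2: does not force it — u2 ||-/- (((p /\ q) /\ (r \/ p)) -> p) -> ~((p -> r) /\ q): already at u2 itself, u2 ||- ((p /\ q) /\ (r \/ p)) -> p but u2 ||-/- ~((p -> r) /\ q).
u3: does not force it.
u4: does not force it.
Worlds forcing the formula: { }.

0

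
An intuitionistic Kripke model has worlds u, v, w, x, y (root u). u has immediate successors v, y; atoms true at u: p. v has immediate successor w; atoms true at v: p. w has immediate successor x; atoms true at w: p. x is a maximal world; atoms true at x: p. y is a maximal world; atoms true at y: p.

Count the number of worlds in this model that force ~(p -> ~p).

u: forces it.
v: forces it.
w: forces it.
x: forces it.
y: forces it.
Worlds forcing the formula: {u, v, w, x, y}.

5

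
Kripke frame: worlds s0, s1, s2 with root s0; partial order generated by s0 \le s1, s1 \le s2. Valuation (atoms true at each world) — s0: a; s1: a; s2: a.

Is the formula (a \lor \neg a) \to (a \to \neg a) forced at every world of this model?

No

Not every world: s0 \nVdash (a \lor \neg a) \to (a \to \neg a).
s0 \nVdash (a \lor \neg a) \to (a \to \neg a): already at s0 itself, s0 \Vdash a \lor \neg a but s0 \nVdash a \to \neg a.
s0 \nVdash a \to \neg a: already at s0 itself, s0 \Vdash a but s0 \nVdash \neg a.
s0 \nVdash \neg a since s0 is accessible from s0 and s0 \Vdash a.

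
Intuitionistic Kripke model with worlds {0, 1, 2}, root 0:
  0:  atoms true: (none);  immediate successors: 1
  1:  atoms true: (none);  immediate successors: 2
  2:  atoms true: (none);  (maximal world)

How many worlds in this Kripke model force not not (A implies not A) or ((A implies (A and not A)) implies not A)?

0: forces it.
1: forces it.
2: forces it.
Worlds forcing the formula: {0, 1, 2}.

3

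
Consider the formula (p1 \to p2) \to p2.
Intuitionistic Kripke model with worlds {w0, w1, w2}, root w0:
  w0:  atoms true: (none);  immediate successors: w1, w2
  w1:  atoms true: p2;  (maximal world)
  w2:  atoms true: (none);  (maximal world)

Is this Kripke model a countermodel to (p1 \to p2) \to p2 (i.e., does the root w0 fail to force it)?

w0 \nVdash (p1 \to p2) \to p2: already at w0 itself, w0 \Vdash p1 \to p2 but w0 \nVdash p2.
w0 lacks atom p2, so w0 \nVdash p2.
So the root w0 does not force (p1 \to p2) \to p2; the model is a countermodel.

Yes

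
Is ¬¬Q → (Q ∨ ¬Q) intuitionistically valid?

This is a variant of double-negation elimination (deriving excluded middle from double negation), which is not intuitionistically valid.
A Kripke countermodel: worlds a, b; order generated by a ≤ b; atoms true at each world — a:{}; b:{Q}.
a ⊮ ¬¬Q → (Q ∨ ¬Q): already at a itself, a ⊩ ¬¬Q but a ⊮ Q ∨ ¬Q.
a ⊮ Q ∨ ¬Q: neither disjunct is forced at a.
a lacks atom Q, so a ⊮ Q.
So the root a does not force the formula.

No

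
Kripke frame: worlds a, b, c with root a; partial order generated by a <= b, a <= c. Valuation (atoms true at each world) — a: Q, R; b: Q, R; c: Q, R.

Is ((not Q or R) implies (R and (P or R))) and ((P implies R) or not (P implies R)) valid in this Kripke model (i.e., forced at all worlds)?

a forces ((not Q or R) implies (R and (P or R))) and ((P implies R) or not (P implies R)) since a forces both conjuncts.
Since the root a forces ((not Q or R) implies (R and (P or R))) and ((P implies R) or not (P implies R)) and forcing is persistent (monotone upward), every world forces it.

Yes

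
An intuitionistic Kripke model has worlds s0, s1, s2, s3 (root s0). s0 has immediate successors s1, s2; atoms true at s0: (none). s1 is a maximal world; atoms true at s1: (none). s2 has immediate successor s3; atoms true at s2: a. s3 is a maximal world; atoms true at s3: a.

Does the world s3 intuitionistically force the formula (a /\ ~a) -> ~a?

Yes

s3 ||- (a /\ ~a) -> ~a vacuously: no world accessible from s3 forces the antecedent a /\ ~a.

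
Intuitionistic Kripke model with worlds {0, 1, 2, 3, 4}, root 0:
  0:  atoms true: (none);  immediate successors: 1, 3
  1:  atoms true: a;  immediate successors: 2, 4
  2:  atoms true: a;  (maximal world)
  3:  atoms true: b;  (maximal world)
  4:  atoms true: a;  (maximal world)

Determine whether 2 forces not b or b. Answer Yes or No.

Yes

2 forces not b or b via the disjunct not b.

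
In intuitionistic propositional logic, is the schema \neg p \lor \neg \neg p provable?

This is the weak law of excluded middle, which is not intuitionistically valid.
A Kripke countermodel: worlds u0, u1, u2; order generated by u0 \le u1, u0 \le u2; atoms true at each world — u0:{}; u1:{p}; u2:{}.
u0 \nVdash \neg p \lor \neg \neg p: neither disjunct is forced at u0.
u0 \nVdash \neg p since u1 is accessible from u0 and u1 \Vdash p.
So the root u0 does not force the formula.

No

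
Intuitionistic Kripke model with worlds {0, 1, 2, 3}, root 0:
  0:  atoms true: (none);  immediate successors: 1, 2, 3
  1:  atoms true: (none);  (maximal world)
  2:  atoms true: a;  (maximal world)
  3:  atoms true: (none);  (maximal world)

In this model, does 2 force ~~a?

Yes

2 ||- ~~a: no world accessible from 2 forces ~a.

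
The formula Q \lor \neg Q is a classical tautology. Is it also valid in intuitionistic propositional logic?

No

This is the law of excluded middle, which is not intuitionistically valid.
A Kripke countermodel: worlds s0, s1; order generated by s0 \le s1; atoms true at each world — s0:{}; s1:{Q}.
s0 \nVdash Q \lor \neg Q: neither disjunct is forced at s0.
s0 lacks atom Q, so s0 \nVdash Q.
So the root s0 does not force the formula.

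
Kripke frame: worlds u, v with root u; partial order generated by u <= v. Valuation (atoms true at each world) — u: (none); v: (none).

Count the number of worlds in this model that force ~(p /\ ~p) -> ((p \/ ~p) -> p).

u: does not force it — u ||-/- ~(p /\ ~p) -> ((p \/ ~p) -> p): already at u itself, u ||- ~(p /\ ~p) but u ||-/- (p \/ ~p) -> p.
v: does not force it.
Worlds forcing the formula: { }.

0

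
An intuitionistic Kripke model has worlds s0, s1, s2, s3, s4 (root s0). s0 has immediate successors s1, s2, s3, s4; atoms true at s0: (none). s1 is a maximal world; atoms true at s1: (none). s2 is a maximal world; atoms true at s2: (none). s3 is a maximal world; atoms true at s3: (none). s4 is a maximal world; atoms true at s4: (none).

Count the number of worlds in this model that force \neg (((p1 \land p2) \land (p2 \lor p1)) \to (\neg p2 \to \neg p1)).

s0: does not force it — s0 \nVdash \neg (((p1 \land p2) \land (p2 \lor p1)) \to (\neg p2 \to \neg p1)) since s0 is accessible from s0 and s0 \Vdash ((p1 \land p2) \land (p2 \lor p1)) \to (\neg p2 \to \neg p1).
s1: does not force it — s1 \nVdash \neg (((p1 \land p2) \land (p2 \lor p1)) \to (\neg p2 \to \neg p1)) since s1 is accessible from s1 and s1 \Vdash ((p1 \land p2) \land (p2 \lor p1)) \to (\neg p2 \to \neg p1).
s2: does not force it — s2 \nVdash \neg (((p1 \land p2) \land (p2 \lor p1)) \to (\neg p2 \to \neg p1)) since s2 is accessible from s2 and s2 \Vdash ((p1 \land p2) \land (p2 \lor p1)) \to (\neg p2 \to \neg p1).
s3: does not force it.
s4: does not force it.
Worlds forcing the formula: { }.

0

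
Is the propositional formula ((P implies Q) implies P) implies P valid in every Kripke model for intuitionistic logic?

This is Peirce's law, which is not intuitionistically valid.
A Kripke countermodel: worlds u, v; order generated by u <= v; atoms true at each world — u:{}; v:{P}.
u does not force ((P implies Q) implies P) implies P: already at u itself, u forces (P implies Q) implies P but u does not force P.
u lacks atom P, so u does not force P.
So the root u does not force the formula.

No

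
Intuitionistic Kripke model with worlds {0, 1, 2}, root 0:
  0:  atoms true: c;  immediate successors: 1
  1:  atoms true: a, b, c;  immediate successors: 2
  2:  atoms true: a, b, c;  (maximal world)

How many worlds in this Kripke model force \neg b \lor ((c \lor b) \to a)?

0: does not force it — 0 \nVdash \neg b \lor ((c \lor b) \to a): neither disjunct is forced at 0.
1: forces it.
2: forces it.
Worlds forcing the formula: {1, 2}.

2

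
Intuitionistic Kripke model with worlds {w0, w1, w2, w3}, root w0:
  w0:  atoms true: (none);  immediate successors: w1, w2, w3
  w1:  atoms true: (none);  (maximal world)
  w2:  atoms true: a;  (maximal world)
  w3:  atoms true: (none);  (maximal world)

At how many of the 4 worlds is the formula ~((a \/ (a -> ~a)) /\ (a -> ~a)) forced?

w0: does not force it — w0 ||-/- ~((a \/ (a -> ~a)) /\ (a -> ~a)) since w1 is accessible from w0 and w1 ||- (a \/ (a -> ~a)) /\ (a -> ~a).
w1: does not force it — w1 ||-/- ~((a \/ (a -> ~a)) /\ (a -> ~a)) since w1 is accessible from w1 and w1 ||- (a \/ (a -> ~a)) /\ (a -> ~a).
w2: forces it.
w3: does not force it — w3 ||-/- ~((a \/ (a -> ~a)) /\ (a -> ~a)) since w3 is accessible from w3 and w3 ||- (a \/ (a -> ~a)) /\ (a -> ~a).
Worlds forcing the formula: {w2}.

1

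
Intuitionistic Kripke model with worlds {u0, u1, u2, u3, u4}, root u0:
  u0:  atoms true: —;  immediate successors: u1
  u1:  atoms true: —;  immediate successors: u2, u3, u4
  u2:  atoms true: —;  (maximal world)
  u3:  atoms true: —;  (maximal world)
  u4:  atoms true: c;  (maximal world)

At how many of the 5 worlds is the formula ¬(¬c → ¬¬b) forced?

u0: does not force it — u0 ⊮ ¬(¬c → ¬¬b) since u4 is accessible from u0 and u4 ⊩ ¬c → ¬¬b.
u1: does not force it — u1 ⊮ ¬(¬c → ¬¬b) since u4 is accessible from u1 and u4 ⊩ ¬c → ¬¬b.
u2: forces it.
u3: forces it.
u4: does not force it — u4 ⊮ ¬(¬c → ¬¬b) since u4 is accessible from u4 and u4 ⊩ ¬c → ¬¬b.
Worlds forcing the formula: {u2, u3}.

2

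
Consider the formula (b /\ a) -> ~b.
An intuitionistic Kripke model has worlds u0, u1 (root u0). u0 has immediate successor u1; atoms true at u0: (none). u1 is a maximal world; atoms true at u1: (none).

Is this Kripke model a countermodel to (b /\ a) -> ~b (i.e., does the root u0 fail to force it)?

No

u0 ||- (b /\ a) -> ~b vacuously: no world accessible from u0 forces the antecedent b /\ a.
So the root u0 forces (b /\ a) -> ~b; the model is not a countermodel.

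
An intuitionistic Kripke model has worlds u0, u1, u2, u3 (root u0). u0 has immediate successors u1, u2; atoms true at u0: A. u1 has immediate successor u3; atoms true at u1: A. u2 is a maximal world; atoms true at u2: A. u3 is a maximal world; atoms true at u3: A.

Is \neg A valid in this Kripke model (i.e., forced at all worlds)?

No

Not every world: u0 \nVdash \neg A.
u0 \nVdash \neg A since u0 is accessible from u0 and u0 \Vdash A.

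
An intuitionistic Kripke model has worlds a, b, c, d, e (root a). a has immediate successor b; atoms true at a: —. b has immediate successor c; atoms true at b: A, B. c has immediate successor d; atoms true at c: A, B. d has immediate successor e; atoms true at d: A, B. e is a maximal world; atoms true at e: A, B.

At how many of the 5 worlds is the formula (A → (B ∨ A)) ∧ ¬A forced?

0

a: does not force it — a ⊮ (A → (B ∨ A)) ∧ ¬A since a fails ¬A.
b: does not force it — b ⊮ (A → (B ∨ A)) ∧ ¬A since b fails ¬A.
c: does not force it.
d: does not force it.
e: does not force it.
Worlds forcing the formula: { }.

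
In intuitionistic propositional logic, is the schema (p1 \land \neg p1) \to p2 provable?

This is an instance of ex falso quodlibet, which is intuitionistically derivable.
No world can force both p1 and \neg p1, so the antecedent p1 \land \neg p1 is never forced and the implication holds vacuously at every world.

Yes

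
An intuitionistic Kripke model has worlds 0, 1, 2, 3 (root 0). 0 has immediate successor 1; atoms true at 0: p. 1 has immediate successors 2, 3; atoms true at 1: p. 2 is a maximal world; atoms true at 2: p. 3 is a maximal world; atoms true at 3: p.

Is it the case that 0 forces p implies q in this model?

0 does not force p implies q: already at 0 itself, 0 forces p but 0 does not force q.
0 lacks atom q, so 0 does not force q.

No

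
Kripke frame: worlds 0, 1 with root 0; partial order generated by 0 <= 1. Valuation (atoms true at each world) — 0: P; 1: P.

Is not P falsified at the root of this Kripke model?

Yes

0 does not force not P since 0 is accessible from 0 and 0 forces P.
So the root 0 does not force not P; the model is a countermodel.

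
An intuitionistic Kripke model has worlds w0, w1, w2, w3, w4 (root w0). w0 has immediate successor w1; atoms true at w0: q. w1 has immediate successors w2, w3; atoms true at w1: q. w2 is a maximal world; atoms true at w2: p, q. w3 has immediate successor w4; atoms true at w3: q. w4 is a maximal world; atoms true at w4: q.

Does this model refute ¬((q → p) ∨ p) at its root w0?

w0 ⊮ ¬((q → p) ∨ p) since w2 is accessible from w0 and w2 ⊩ (q → p) ∨ p.
w2 ⊩ (q → p) ∨ p via the disjunct q → p.
So the root w0 does not force ¬((q → p) ∨ p); the model is a countermodel.

Yes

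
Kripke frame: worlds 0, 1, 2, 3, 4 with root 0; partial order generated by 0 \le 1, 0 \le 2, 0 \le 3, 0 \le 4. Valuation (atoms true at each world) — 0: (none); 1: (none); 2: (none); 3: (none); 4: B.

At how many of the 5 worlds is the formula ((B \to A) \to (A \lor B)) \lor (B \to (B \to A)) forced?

0: does not force it — 0 \nVdash ((B \to A) \to (A \lor B)) \lor (B \to (B \to A)): neither disjunct is forced at 0.
1: forces it.
2: forces it.
3: forces it.
4: forces it.
Worlds forcing the formula: {1, 2, 3, 4}.

4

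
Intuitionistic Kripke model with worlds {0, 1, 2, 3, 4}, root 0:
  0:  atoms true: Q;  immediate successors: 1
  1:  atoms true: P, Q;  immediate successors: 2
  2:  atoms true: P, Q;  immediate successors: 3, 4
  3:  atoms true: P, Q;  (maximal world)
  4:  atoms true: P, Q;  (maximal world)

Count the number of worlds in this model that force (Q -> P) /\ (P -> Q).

4

0: does not force it — 0 ||-/- (Q -> P) /\ (P -> Q) since 0 fails Q -> P.
1: forces it.
2: forces it.
3: forces it.
4: forces it.
Worlds forcing the formula: {1, 2, 3, 4}.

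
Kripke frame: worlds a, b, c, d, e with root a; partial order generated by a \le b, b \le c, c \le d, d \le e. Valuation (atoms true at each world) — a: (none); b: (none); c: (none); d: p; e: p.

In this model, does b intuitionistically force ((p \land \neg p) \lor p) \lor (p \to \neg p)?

No

b \nVdash ((p \land \neg p) \lor p) \lor (p \to \neg p): neither disjunct is forced at b.
b \nVdash (p \land \neg p) \lor p: neither disjunct is forced at b.
b \nVdash p \land \neg p since b fails p.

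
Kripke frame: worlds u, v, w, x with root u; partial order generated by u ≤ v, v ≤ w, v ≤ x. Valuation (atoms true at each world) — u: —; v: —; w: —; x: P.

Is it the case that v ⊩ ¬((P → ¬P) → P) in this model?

No

v ⊮ ¬((P → ¬P) → P) since x is accessible from v and x ⊩ (P → ¬P) → P.
x ⊩ (P → ¬P) → P vacuously: no world accessible from x forces the antecedent P → ¬P.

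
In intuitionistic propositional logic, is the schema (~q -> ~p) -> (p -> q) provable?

No

This is the converse of contraposition, which is not intuitionistically valid.
A Kripke countermodel: worlds s0, s1; order generated by s0 <= s1; atoms true at each world — s0:{p}; s1:{p,q}.
s0 ||-/- (~q -> ~p) -> (p -> q): already at s0 itself, s0 ||- ~q -> ~p but s0 ||-/- p -> q.
s0 ||-/- p -> q: already at s0 itself, s0 ||- p but s0 ||-/- q.
s0 lacks atom q, so s0 ||-/- q.
So the root s0 does not force the formula.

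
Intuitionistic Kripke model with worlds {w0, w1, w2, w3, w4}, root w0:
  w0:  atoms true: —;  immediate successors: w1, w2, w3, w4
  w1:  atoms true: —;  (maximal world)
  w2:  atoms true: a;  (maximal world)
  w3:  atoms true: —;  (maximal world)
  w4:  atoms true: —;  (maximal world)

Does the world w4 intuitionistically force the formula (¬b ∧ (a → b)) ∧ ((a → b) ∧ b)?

w4 ⊮ (¬b ∧ (a → b)) ∧ ((a → b) ∧ b) since w4 fails (a → b) ∧ b.

No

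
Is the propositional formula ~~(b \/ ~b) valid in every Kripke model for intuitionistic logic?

Yes

This is the double negation of excluded middle, which is intuitionistically derivable.
Assuming ~(b \/ ~b): from b we'd get b \/ ~b, so ~b; but then b \/ ~b again — contradiction. Hence ~~(b \/ ~b).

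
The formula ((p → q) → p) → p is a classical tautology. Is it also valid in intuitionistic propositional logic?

No

This is Peirce's law, which is not intuitionistically valid.
A Kripke countermodel: worlds a, b; order generated by a ≤ b; atoms true at each world — a:{}; b:{p}.
a ⊮ ((p → q) → p) → p: already at a itself, a ⊩ (p → q) → p but a ⊮ p.
a lacks atom p, so a ⊮ p.
So the root a does not force the formula.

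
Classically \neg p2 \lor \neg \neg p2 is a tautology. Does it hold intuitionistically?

This is the weak law of excluded middle, which is not intuitionistically valid.
A Kripke countermodel: worlds a, b, c; order generated by a \le b, a \le c; atoms true at each world — a:{}; b:{p2}; c:{}.
a \nVdash \neg p2 \lor \neg \neg p2: neither disjunct is forced at a.
a \nVdash \neg p2 since b is accessible from a and b \Vdash p2.
So the root a does not force the formula.

No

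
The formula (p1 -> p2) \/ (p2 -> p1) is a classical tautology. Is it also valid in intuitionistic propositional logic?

This is the Gödel–Dummett linearity axiom, which is not intuitionistically valid.
A Kripke countermodel: worlds 0, 1, 2; order generated by 0 <= 1, 0 <= 2; atoms true at each world — 0:{}; 1:{p1}; 2:{p2}.
0 ||-/- (p1 -> p2) \/ (p2 -> p1): neither disjunct is forced at 0.
0 ||-/- p1 -> p2: at the accessible world 1, 1 ||- p1 but 1 ||-/- p2.
1 lacks atom p2, so 1 ||-/- p2.
So the root 0 does not force the formula.

No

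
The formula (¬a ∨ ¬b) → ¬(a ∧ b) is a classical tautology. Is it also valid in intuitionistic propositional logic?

This is a constructively valid De Morgan direction (disjunction of negations to negated conjunction), which is intuitionistically derivable.
If ¬a holds at a world then no accessible world forces a, hence none forces a ∧ b; likewise for ¬b.

Yes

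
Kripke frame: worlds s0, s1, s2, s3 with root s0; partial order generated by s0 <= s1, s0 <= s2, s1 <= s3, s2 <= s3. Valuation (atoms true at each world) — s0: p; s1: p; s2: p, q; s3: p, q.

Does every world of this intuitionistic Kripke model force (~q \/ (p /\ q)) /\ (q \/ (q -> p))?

Not every world: s0 ||-/- (~q \/ (p /\ q)) /\ (q \/ (q -> p)).
s0 ||-/- (~q \/ (p /\ q)) /\ (q \/ (q -> p)) since s0 fails ~q \/ (p /\ q).

No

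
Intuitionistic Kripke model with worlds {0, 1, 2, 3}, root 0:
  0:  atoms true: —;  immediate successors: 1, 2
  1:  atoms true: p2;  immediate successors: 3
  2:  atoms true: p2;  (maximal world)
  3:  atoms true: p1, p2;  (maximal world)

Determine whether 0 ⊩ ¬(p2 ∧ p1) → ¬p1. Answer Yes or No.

Yes

0 ⊩ ¬(p2 ∧ p1) → ¬p1: every world accessible from 0 that forces ¬(p2 ∧ p1) (namely 2) also forces ¬p1.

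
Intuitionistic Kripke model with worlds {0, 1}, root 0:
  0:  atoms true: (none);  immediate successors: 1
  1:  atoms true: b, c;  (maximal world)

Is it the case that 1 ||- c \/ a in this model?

Yes

1 ||- c \/ a via the disjunct c.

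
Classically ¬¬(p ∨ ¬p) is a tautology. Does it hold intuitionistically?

Yes

This is the double negation of excluded middle, which is intuitionistically derivable.
Assuming ¬(p ∨ ¬p): from p we'd get p ∨ ¬p, so ¬p; but then p ∨ ¬p again — contradiction. Hence ¬¬(p ∨ ¬p).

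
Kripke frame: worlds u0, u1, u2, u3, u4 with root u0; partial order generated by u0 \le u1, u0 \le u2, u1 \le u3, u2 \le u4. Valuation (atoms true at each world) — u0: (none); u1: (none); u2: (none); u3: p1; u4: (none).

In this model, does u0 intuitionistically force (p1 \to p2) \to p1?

No

u0 \nVdash (p1 \to p2) \to p1: at the accessible world u2, u2 \Vdash p1 \to p2 but u2 \nVdash p1.
u2 lacks atom p1, so u2 \nVdash p1.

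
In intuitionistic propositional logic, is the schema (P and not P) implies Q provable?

Yes

This is an instance of ex falso quodlibet, which is intuitionistically derivable.
No world can force both P and not P, so the antecedent P and not P is never forced and the implication holds vacuously at every world.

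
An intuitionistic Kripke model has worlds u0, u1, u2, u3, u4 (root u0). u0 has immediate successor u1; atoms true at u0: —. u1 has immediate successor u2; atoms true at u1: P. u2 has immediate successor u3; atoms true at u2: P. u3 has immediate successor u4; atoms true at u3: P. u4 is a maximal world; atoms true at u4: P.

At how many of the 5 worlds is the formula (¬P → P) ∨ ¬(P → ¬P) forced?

u0: forces it.
u1: forces it.
u2: forces it.
u3: forces it.
u4: forces it.
Worlds forcing the formula: {u0, u1, u2, u3, u4}.

5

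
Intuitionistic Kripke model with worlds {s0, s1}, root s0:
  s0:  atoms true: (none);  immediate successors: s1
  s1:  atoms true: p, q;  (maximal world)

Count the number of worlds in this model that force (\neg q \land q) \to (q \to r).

2

s0: forces it.
s1: forces it.
Worlds forcing the formula: {s0, s1}.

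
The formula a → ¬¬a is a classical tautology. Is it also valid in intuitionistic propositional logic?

Yes

This is double-negation introduction, which is intuitionistically derivable.
If a world forces a then every accessible world forces a (persistence), so none forces ¬a; hence ¬¬a.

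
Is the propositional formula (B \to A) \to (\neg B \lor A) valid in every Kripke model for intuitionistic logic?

No

This is the material-implication-as-disjunction principle, which is not intuitionistically valid.
A Kripke countermodel: worlds s0, s1; order generated by s0 \le s1; atoms true at each world — s0:{}; s1:{A,B}.
s0 \nVdash (B \to A) \to (\neg B \lor A): already at s0 itself, s0 \Vdash B \to A but s0 \nVdash \neg B \lor A.
s0 \nVdash \neg B \lor A: neither disjunct is forced at s0.
s0 \nVdash \neg B since s1 is accessible from s0 and s1 \Vdash B.
So the root s0 does not force the formula.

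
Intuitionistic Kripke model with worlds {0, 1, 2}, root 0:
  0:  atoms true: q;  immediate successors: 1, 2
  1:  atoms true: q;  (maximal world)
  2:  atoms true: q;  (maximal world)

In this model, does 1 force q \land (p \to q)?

1 \Vdash q \land (p \to q) since 1 forces both conjuncts.

Yes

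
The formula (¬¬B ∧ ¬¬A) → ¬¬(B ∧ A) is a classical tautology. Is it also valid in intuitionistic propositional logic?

Yes

This is the distribution of double negation over conjunction, which is intuitionistically derivable.
Assume ¬¬B, ¬¬A, and ¬(B ∧ A). From B we'd get ¬A (since B ∧ A is refuted), contradicting ¬¬A; so ¬B, contradicting ¬¬B.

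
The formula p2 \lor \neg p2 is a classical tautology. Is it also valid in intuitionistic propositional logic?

No

This is the law of excluded middle, which is not intuitionistically valid.
A Kripke countermodel: worlds u0, u1; order generated by u0 \le u1; atoms true at each world — u0:{}; u1:{p2}.
u0 \nVdash p2 \lor \neg p2: neither disjunct is forced at u0.
u0 lacks atom p2, so u0 \nVdash p2.
So the root u0 does not force the formula.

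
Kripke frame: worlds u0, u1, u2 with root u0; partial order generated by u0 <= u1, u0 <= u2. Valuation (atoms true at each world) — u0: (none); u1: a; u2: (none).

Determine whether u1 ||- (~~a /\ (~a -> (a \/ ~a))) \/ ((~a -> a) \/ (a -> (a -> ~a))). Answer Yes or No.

u1 ||- (~~a /\ (~a -> (a \/ ~a))) \/ ((~a -> a) \/ (a -> (a -> ~a))) via the disjunct ~~a /\ (~a -> (a \/ ~a)).

Yes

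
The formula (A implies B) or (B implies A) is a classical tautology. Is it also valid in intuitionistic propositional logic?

No

This is the Gödel–Dummett linearity axiom, which is not intuitionistically valid.
A Kripke countermodel: worlds u, v, w; order generated by u <= v, u <= w; atoms true at each world — u:{}; v:{A}; w:{B}.
u does not force (A implies B) or (B implies A): neither disjunct is forced at u.
u does not force A implies B: at the accessible world v, v forces A but v does not force B.
v lacks atom B, so v does not force B.
So the root u does not force the formula.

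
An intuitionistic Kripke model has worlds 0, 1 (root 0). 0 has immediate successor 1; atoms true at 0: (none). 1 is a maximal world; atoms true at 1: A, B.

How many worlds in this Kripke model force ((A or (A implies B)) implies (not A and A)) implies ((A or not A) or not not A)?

0: forces it.
1: forces it.
Worlds forcing the formula: {0, 1}.

2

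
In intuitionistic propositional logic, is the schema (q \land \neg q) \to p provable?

This is an instance of ex falso quodlibet, which is intuitionistically derivable.
No world can force both q and \neg q, so the antecedent q \land \neg q is never forced and the implication holds vacuously at every world.

Yes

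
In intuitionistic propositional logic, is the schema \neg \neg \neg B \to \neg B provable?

Yes

This is triple-negation reduction, which is intuitionistically derivable.
Assume \neg \neg \neg B and suppose B. Then \neg \neg B (double-negation introduction), contradicting \neg \neg \neg B. So \neg B.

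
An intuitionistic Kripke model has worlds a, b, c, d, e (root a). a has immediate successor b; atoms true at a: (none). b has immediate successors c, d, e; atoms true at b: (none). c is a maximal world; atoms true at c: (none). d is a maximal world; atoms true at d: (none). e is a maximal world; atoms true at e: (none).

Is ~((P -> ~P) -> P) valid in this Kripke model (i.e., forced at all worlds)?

a ||- ~((P -> ~P) -> P): no world accessible from a forces (P -> ~P) -> P.
Since the root a forces ~((P -> ~P) -> P) and forcing is persistent (monotone upward), every world forces it.

Yes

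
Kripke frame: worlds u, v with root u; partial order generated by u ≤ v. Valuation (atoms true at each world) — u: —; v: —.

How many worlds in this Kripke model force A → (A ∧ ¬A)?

u: forces it.
v: forces it.
Worlds forcing the formula: {u, v}.

2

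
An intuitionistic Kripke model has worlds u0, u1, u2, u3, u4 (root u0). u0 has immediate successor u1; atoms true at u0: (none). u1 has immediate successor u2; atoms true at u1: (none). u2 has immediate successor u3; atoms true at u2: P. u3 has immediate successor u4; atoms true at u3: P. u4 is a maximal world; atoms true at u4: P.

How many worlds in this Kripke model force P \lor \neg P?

u0: does not force it — u0 \nVdash P \lor \neg P: neither disjunct is forced at u0.
u1: does not force it — u1 \nVdash P \lor \neg P: neither disjunct is forced at u1.
u2: forces it.
u3: forces it.
u4: forces it.
Worlds forcing the formula: {u2, u3, u4}.

3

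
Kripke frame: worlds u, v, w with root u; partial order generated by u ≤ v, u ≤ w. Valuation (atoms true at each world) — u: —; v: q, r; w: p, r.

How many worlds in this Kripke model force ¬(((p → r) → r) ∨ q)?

u: does not force it — u ⊮ ¬(((p → r) → r) ∨ q) since v is accessible from u and v ⊩ ((p → r) → r) ∨ q.
v: does not force it.
w: does not force it.
Worlds forcing the formula: { }.

0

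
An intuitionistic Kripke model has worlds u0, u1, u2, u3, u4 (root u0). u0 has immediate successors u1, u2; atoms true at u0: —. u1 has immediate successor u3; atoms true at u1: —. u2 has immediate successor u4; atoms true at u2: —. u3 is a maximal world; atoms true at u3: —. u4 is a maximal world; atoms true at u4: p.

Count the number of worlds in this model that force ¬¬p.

2

u0: does not force it — u0 ⊮ ¬¬p since u1 is accessible from u0 and u1 ⊩ ¬p.
u1: does not force it.
u2: forces it.
u3: does not force it.
u4: forces it.
Worlds forcing the formula: {u2, u4}.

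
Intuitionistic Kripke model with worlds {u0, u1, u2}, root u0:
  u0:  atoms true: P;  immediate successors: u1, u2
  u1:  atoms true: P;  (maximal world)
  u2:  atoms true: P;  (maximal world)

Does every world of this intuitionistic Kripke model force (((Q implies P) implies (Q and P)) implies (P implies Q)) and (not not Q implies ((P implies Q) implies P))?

u0 forces (((Q implies P) implies (Q and P)) implies (P implies Q)) and (not not Q implies ((P implies Q) implies P)) since u0 forces both conjuncts.
Since the root u0 forces (((Q implies P) implies (Q and P)) implies (P implies Q)) and (not not Q implies ((P implies Q) implies P)) and forcing is persistent (monotone upward), every world forces it.

Yes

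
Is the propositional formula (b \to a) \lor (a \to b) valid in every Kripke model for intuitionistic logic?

No

This is the Gödel–Dummett linearity axiom, which is not intuitionistically valid.
A Kripke countermodel: worlds s0, s1, s2; order generated by s0 \le s1, s0 \le s2; atoms true at each world — s0:{}; s1:{b}; s2:{a}.
s0 \nVdash (b \to a) \lor (a \to b): neither disjunct is forced at s0.
s0 \nVdash b \to a: at the accessible world s1, s1 \Vdash b but s1 \nVdash a.
s1 lacks atom a, so s1 \nVdash a.
So the root s0 does not force the formula.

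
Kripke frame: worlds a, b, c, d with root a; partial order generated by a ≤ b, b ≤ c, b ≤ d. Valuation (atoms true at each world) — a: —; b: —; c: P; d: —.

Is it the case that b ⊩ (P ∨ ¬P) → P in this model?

b ⊮ (P ∨ ¬P) → P: at the accessible world d, d ⊩ P ∨ ¬P but d ⊮ P.
d lacks atom P, so d ⊮ P.

No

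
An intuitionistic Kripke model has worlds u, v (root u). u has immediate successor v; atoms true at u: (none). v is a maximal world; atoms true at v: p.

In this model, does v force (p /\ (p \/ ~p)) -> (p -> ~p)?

No

v ||-/- (p /\ (p \/ ~p)) -> (p -> ~p): already at v itself, v ||- p /\ (p \/ ~p) but v ||-/- p -> ~p.
v ||-/- p -> ~p: already at v itself, v ||- p but v ||-/- ~p.
v ||-/- ~p since v is accessible from v and v ||- p.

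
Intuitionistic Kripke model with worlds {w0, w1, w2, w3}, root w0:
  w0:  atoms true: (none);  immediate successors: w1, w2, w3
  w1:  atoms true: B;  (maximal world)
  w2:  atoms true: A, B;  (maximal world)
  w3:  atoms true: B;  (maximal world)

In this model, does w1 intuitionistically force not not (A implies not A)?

w1 forces not not (A implies not A): no world accessible from w1 forces not (A implies not A).

Yes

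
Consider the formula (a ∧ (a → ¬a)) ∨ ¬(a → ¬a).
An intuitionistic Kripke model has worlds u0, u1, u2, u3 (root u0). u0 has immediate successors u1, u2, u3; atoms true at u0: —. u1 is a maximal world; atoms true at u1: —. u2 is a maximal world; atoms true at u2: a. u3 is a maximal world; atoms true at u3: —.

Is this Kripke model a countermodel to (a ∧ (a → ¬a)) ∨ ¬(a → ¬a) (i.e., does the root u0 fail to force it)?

Yes

u0 ⊮ (a ∧ (a → ¬a)) ∨ ¬(a → ¬a): neither disjunct is forced at u0.
u0 ⊮ a ∧ (a → ¬a) since u0 fails a.
So the root u0 does not force (a ∧ (a → ¬a)) ∨ ¬(a → ¬a); the model is a countermodel.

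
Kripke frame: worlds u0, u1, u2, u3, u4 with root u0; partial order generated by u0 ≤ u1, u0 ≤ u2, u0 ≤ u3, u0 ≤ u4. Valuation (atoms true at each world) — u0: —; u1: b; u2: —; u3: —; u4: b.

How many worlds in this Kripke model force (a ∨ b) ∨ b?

u0: does not force it — u0 ⊮ (a ∨ b) ∨ b: neither disjunct is forced at u0.
u1: forces it.
u2: does not force it.
u3: does not force it.
u4: forces it.
Worlds forcing the formula: {u1, u4}.

2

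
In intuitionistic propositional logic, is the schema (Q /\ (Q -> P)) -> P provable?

Yes

This is modus ponens in implicational form, which is intuitionistically derivable.
If a world forces Q and Q -> P, then applying the implication at that world (which is accessible from itself) gives P.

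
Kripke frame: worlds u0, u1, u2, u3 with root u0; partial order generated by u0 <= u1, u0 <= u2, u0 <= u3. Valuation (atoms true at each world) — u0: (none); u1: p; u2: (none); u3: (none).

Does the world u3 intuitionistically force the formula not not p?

No

u3 does not force not not p since u3 is accessible from u3 and u3 forces not p.
u3 forces not p: no world accessible from u3 forces p.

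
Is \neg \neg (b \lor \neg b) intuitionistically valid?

This is the double negation of excluded middle, which is intuitionistically derivable.
Assuming \neg (b \lor \neg b): from b we'd get b \lor \neg b, so \neg b; but then b \lor \neg b again — contradiction. Hence \neg \neg (b \lor \neg b).

Yes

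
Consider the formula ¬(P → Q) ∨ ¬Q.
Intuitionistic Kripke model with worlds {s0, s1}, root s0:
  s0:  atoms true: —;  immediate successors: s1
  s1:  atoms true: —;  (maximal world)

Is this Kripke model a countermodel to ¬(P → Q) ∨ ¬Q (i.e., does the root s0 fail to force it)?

s0 ⊩ ¬(P → Q) ∨ ¬Q via the disjunct ¬Q.
So the root s0 forces ¬(P → Q) ∨ ¬Q; the model is not a countermodel.

No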